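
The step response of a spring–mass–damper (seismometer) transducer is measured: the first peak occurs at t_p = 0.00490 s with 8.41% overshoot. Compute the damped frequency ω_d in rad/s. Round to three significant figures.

ω_d ≈ 641 rad/s

t_p = π/ω_d, so ω_d = π/0.00490 = 641 rad/s.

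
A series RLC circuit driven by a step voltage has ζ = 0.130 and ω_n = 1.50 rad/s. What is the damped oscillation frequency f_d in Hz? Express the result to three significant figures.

f_d ≈ 0.237 Hz

ω_d = ω_n√(1−ζ²) = 1.50·√0.983 = 1.49 rad/s.
f_d = ω_d/(2π) = 0.237 Hz.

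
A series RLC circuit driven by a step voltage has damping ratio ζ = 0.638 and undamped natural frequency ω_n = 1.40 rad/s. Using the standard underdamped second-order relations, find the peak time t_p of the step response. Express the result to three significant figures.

The damped frequency is ω_d = ω_n√(1−ζ²) = 1.40·√(1−0.407) = 1.08 rad/s.
Peak time t_p = π/ω_d = π/1.08 = 2.91 s.

t_p ≈ 2.91 s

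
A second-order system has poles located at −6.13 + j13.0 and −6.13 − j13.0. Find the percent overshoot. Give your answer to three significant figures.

%OS ≈ 22.7%

|pole| = ω_n = √(6.13² + 13.0²) = 14.4 rad/s; ζ = cos θ = σ/ω_n = 0.427.
Overshoot: exp(−π·0.427/√(1−0.427²)) = 0.227, i.e. 22.7%.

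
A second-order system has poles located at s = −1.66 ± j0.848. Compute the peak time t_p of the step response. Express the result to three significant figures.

t_p = π/ω_d with ω_d = 0.848 (the imaginary part), so t_p = 3.70 s.

t_p ≈ 3.70 s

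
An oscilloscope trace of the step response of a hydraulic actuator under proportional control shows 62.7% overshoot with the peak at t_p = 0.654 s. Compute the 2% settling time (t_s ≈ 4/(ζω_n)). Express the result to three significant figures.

t_s ≈ 5.60 s

From the overshoot, ζ = −ln(OS)/√(π²+ln²(OS)) = 0.147.
From t_p = π/ω_d, ω_d = π/0.654 = 4.80 rad/s, so ω_n = ω_d/√(1−ζ²) = 4.86 rad/s.
t_s ≈ 4/(ζω_n) = 4/(0.147·4.86) = 5.60 s.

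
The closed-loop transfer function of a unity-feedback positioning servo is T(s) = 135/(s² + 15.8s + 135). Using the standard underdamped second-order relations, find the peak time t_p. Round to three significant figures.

Matching coefficients with s² + 2ζω_n s + ω_n² gives ω_n² = 135 ⇒ ω_n = 11.6 rad/s, and ζ = 15.8/(2ω_n) = 0.680.
The damped frequency ω_d = ω_n√(1−ζ²) = 8.52 rad/s. Then t_p = π/ω_d = 0.369 s.

t_p ≈ 0.369 s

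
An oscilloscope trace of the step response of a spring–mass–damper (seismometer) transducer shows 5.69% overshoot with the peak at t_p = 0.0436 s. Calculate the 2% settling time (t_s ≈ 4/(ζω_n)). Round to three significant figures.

From the overshoot, ζ = −ln(OS)/√(π²+ln²(OS)) = 0.674.
t_p = π/ω_d ⇒ ω_d = 72.1 rad/s; then ω_n = ω_d/√(1−ζ²) = 97.5 rad/s.
t_s ≈ 4/(ζω_n) = 4/(0.674·97.5) = 0.0608 s.

t_s ≈ 0.0608 s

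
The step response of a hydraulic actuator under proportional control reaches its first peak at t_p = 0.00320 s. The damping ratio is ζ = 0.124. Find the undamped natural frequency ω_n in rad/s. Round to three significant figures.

Peak time t_p = π/ω_d, so ω_d = π/t_p = π/0.00320 = 982 rad/s.
ω_n = ω_d/√(1−ζ²) = 982/√0.985 = 989 rad/s.

ω_n ≈ 989 rad/s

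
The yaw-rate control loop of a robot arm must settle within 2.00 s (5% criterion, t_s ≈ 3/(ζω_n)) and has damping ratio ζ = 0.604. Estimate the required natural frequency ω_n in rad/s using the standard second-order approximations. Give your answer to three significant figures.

Rearranging t_s ≈ 3/(ζω_n) gives ω_n = 3/(ζ·t_s) = 3/(0.604 × 2.00) = 2.48 rad/s.

ω_n ≈ 2.48 rad/s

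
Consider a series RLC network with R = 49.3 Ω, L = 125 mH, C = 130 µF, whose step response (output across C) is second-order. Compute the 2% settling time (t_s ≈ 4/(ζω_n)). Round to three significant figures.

For a series RLC circuit (capacitor voltage as output), ω_n = 1/√(LC) = 1/√(125 mH · 130 µF) = 248 rad/s.
ζ = (R/2)·√(C/L) = (49.3/2)·√(130 µF/125 mH) = 0.795.
t_s ≈ 4/(ζω_n) = 0.0203 s.

t_s ≈ 0.0203 s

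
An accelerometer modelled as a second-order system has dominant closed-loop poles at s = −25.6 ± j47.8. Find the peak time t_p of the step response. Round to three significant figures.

t_p ≈ 0.0657 s

t_p = π/ω_d with ω_d = 47.8 (the imaginary part), so t_p = 0.0657 s.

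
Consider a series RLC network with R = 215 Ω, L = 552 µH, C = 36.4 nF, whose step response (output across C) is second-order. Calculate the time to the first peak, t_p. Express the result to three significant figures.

t_p ≈ 0.0000289 s

For a series RLC circuit (capacitor voltage as output), ω_n = 1/√(LC) = 1/√(552 µH · 36.4 nF) = 223000 rad/s.
ζ = (R/2)·√(C/L) = (215/2)·√(36.4 nF/552 µH) = 0.873.
ω_d = 223000·√(1 − 0.873²) = 109000 rad/s. t_p = π/ω_d = 0.0000289 s.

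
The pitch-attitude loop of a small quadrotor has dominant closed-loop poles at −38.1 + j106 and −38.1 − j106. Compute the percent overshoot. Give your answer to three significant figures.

With σ = 38.1, ω_d = 106: ω_n = √(σ²+ω_d²) = 113 rad/s, ζ = σ/ω_n = 0.338.
Overshoot: exp(−π·0.338/√(1−0.338²)) = 0.323, i.e. 32.3%.

%OS ≈ 32.3%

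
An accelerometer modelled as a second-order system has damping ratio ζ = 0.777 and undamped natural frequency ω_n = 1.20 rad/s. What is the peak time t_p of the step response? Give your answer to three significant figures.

The damped frequency is ω_d = ω_n√(1−ζ²) = 1.20·√(1−0.604) = 0.755 rad/s.
Peak time t_p = π/ω_d = π/0.755 = 4.16 s.

t_p ≈ 4.16 s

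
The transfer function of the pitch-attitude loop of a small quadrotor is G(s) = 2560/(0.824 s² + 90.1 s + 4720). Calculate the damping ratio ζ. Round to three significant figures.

Dividing through by 0.824: denominator becomes s² + 109.3 s + 5728.
So ω_n = √5728 = 75.7 rad/s and ζ = 109.3/(2·75.7) = 0.722.

ζ ≈ 0.722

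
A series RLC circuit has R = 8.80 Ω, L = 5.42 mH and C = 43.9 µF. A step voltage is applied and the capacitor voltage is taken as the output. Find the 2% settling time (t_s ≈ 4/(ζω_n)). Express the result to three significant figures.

t_s ≈ 0.00493 s

For a series RLC circuit (capacitor voltage as output), ω_n = 1/√(LC) = 1/√(5.42 mH · 43.9 µF) = 2050 rad/s.
ζ = (R/2)·√(C/L) = (8.80/2)·√(43.9 µF/5.42 mH) = 0.396.
t_s ≈ 4/(ζω_n) = 0.00493 s.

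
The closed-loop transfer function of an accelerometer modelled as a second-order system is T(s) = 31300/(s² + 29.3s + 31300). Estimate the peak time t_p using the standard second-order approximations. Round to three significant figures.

Matching coefficients with s² + 2ζω_n s + ω_n² gives ω_n² = 31300 ⇒ ω_n = 177 rad/s, and ζ = 29.3/(2ω_n) = 0.0828.
ω_d = 177·√(1 − 0.0828²) = 176 rad/s. Then t_p = π/ω_d = 0.0178 s.

t_p ≈ 0.0178 s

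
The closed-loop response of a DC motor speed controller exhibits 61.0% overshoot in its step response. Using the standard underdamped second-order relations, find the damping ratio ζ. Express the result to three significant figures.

From %OS = 100·exp(−πζ/√(1−ζ²)), invert to get ζ = −ln(OS)/√(π² + ln²(OS)) with OS = 0.610.
−ln 0.610 = 0.4943, so ζ = 0.4943/√(π² + 0.2443) = 0.155.

ζ ≈ 0.155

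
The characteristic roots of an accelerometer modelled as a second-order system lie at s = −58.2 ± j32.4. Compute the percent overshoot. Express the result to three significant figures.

|pole| = ω_n = √(58.2² + 32.4²) = 66.6 rad/s; ζ = cos θ = σ/ω_n = 0.874.
%OS = 100 e^{−πζ/√(1−ζ²)} with ζ = 0.874 gives 0.354%.

%OS ≈ 0.354%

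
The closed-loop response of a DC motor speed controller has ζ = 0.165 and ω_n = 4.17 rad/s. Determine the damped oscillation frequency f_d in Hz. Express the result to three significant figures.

ω_d = ω_n√(1−ζ²) = 4.17·√0.973 = 4.11 rad/s.
f_d = ω_d/(2π) = 0.655 Hz.

f_d ≈ 0.655 Hz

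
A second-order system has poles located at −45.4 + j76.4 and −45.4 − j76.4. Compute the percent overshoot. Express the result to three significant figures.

%OS ≈ 15.5%

The poles are at −σ ± jω_d with σ = 45.4 and ω_d = 76.4, so ω_n = √(σ²+ω_d²) = 88.9 rad/s and ζ = σ/ω_n = 0.511.
%OS = 100 e^{−πζ/√(1−ζ²)} with ζ = 0.511 gives 15.5%.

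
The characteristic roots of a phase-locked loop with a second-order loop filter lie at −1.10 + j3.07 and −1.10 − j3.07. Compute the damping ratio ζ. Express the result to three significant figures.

The poles are at −σ ± jω_d with σ = 1.10 and ω_d = 3.07, so ω_n = √(σ²+ω_d²) = 3.26 rad/s and ζ = σ/ω_n = 0.337.

ζ ≈ 0.337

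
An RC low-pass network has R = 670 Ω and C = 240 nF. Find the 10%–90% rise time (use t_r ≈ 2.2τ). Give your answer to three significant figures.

t_r ≈ 0.000354 s

τ = RC = 670 × 240 nF = 0.000161 s.
t_r ≈ 2.2τ = 0.000354 s.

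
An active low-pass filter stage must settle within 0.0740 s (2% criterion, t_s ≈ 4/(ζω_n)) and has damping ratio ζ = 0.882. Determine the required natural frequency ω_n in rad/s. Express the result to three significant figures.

ω_n ≈ 61.3 rad/s

Rearranging t_s ≈ 4/(ζω_n) gives ω_n = 4/(ζ·t_s) = 4/(0.882 × 0.0740) = 61.3 rad/s.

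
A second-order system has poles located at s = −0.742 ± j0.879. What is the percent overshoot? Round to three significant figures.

%OS ≈ 7.05%

With σ = 0.742, ω_d = 0.879: ω_n = √(σ²+ω_d²) = 1.15 rad/s, ζ = σ/ω_n = 0.645.
%OS = 100 e^{−πζ/√(1−ζ²)} with ζ = 0.645 gives 7.05%.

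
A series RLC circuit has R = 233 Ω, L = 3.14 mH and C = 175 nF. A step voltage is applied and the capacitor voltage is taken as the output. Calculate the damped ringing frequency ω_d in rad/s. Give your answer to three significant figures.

For a series RLC circuit (capacitor voltage as output), ω_n = 1/√(LC) = 1/√(3.14 mH · 175 nF) = 42700 rad/s.
ζ = (R/2)·√(C/L) = (233/2)·√(175 nF/3.14 mH) = 0.870.
The damped frequency ω_d = ω_n√(1−ζ²) = 21100 rad/s.

ω_d ≈ 21100 rad/s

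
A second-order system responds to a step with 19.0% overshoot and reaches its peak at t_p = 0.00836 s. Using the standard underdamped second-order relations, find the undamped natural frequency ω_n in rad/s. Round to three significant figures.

The overshoot fixes ζ = −ln(OS)/√(π²+ln²(OS)) = 0.467.
t_p = π/ω_d ⇒ ω_d = 376 rad/s; then ω_n = ω_d/√(1−ζ²) = 425 rad/s.

ω_n ≈ 425 rad/s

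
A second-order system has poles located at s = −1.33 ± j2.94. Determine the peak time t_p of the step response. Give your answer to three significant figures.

t_p = π/ω_d with ω_d = 2.94 (the imaginary part), so t_p = 1.07 s.

t_p ≈ 1.07 s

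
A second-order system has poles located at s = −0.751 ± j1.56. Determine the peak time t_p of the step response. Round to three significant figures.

t_p = π/ω_d with ω_d = 1.56 (the imaginary part), so t_p = 2.01 s.

t_p ≈ 2.01 s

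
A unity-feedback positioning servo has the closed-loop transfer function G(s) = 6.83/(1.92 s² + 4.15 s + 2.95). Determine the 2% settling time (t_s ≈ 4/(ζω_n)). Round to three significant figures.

t_s ≈ 3.70 s

Dividing through by 1.92: denominator becomes s² + 2.161 s + 1.536.
So ω_n = √1.536 = 1.24 rad/s and ζ = 2.161/(2·1.24) = 0.872.
t_s ≈ 4/(ζω_n) = 3.70 s.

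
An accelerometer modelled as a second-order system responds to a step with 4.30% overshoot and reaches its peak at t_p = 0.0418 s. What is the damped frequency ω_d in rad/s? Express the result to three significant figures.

ω_d ≈ 75.2 rad/s

t_p = π/ω_d, so ω_d = π/0.0418 = 75.2 rad/s.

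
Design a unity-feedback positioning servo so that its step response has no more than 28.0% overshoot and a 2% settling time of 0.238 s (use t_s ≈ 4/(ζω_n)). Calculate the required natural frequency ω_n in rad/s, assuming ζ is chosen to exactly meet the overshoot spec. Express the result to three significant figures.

ζ = −ln(OS)/√(π² + (ln OS)²). With OS = 0.280, ln OS = −1.273 and ζ = 1.273/3.390 = 0.376.
Then ω_n = 4/(ζ t_s) = 4/(0.376 × 0.238) = 44.8 rad/s.

ω_n ≈ 44.8 rad/s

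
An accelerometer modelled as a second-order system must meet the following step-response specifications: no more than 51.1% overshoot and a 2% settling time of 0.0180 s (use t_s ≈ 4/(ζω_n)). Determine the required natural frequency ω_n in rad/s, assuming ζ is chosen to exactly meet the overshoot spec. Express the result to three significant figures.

Inverting the overshoot relation: ζ = |ln 0.511|/√(π² + ln²0.511) = 0.209.
From t_s ≈ 4/(ζω_n): ω_n = 4/(ζ·t_s) = 4/(0.209·0.0180) = 1060 rad/s.

ω_n ≈ 1060 rad/s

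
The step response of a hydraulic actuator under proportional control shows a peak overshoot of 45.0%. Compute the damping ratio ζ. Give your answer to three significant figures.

ζ ≈ 0.246

ζ = −ln(OS)/√(π² + (ln OS)²). With OS = 0.450, ln OS = −0.7985 and ζ = 0.7985/3.241 = 0.246.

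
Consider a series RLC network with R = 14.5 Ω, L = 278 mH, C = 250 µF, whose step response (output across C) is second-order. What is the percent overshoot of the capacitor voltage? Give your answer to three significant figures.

For a series RLC circuit (capacitor voltage as output), ω_n = 1/√(LC) = 1/√(278 mH · 250 µF) = 120 rad/s.
ζ = (R/2)·√(C/L) = (14.5/2)·√(250 µF/278 mH) = 0.217.
%OS = 100 e^{−πζ/√(1−ζ²)} with ζ = 0.217 gives 49.7%.

%OS ≈ 49.7%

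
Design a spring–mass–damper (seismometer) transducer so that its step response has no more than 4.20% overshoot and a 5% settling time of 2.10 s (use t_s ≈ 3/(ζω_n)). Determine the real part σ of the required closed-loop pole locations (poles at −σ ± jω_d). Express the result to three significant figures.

σ ≈ 1.43

The settling-time spec alone fixes σ = ζω_n = 3/t_s = 3/2.10 = 1.43.
(Overshoot then fixes ζ = 0.710 and hence ω_d = σ·√(1−ζ²)/ζ = 1.42 rad/s.)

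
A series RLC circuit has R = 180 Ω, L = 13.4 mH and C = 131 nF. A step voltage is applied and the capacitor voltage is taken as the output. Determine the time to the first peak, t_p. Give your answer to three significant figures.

For a series RLC circuit (capacitor voltage as output), ω_n = 1/√(LC) = 1/√(13.4 mH · 131 nF) = 23900 rad/s.
ζ = (R/2)·√(C/L) = (180/2)·√(131 nF/13.4 mH) = 0.281.
The damped frequency ω_d = ω_n√(1−ζ²) = 22900 rad/s. t_p = π/ω_d = 0.000137 s.

t_p ≈ 0.000137 s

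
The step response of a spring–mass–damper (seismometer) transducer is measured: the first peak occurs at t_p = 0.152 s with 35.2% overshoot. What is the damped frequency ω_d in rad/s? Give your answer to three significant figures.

ω_d ≈ 20.7 rad/s

t_p = π/ω_d, so ω_d = π/0.152 = 20.7 rad/s.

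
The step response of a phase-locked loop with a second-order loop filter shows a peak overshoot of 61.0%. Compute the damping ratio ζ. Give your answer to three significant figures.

From %OS = 100·exp(−πζ/√(1−ζ²)), invert to get ζ = −ln(OS)/√(π² + ln²(OS)) with OS = 0.610.
−ln 0.610 = 0.4943, so ζ = 0.4943/√(π² + 0.2443) = 0.155.

ζ ≈ 0.155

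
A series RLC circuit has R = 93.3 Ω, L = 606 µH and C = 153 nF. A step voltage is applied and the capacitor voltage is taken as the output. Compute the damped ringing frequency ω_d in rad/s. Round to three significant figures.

For a series RLC circuit (capacitor voltage as output), ω_n = 1/√(LC) = 1/√(606 µH · 153 nF) = 104000 rad/s.
ζ = (R/2)·√(C/L) = (93.3/2)·√(153 nF/606 µH) = 0.741.
ω_d = ω_n√(1−ζ²) = 69700 rad/s.

ω_d ≈ 69700 rad/s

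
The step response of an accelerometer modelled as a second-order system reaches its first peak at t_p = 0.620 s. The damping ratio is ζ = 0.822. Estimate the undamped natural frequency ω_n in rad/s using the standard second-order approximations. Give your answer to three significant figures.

ω_n ≈ 8.90 rad/s

Peak time t_p = π/ω_d, so ω_d = π/t_p = π/0.620 = 5.07 rad/s.
ω_n = ω_d/√(1−ζ²) = 5.07/√0.324 = 8.90 rad/s.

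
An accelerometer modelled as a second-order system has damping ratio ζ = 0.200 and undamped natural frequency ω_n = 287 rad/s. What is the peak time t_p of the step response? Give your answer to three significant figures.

The damped frequency is ω_d = ω_n√(1−ζ²) = 287·√(1−0.0400) = 281 rad/s.
Peak time t_p = π/ω_d = π/281 = 0.0112 s.

t_p ≈ 0.0112 s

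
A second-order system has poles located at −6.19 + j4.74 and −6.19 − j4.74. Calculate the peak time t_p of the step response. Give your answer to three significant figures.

t_p = π/ω_d with ω_d = 4.74 (the imaginary part), so t_p = 0.663 s.

t_p ≈ 0.663 s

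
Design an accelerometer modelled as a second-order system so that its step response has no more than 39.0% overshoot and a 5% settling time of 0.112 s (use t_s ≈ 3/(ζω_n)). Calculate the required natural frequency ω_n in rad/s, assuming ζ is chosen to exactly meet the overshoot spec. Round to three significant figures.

ω_n ≈ 93.3 rad/s

From %OS = 100·exp(−πζ/√(1−ζ²)), invert to get ζ = −ln(OS)/√(π² + ln²(OS)) with OS = 0.390.
−ln 0.390 = 0.9416, so ζ = 0.9416/√(π² + 0.8866) = 0.287.
From t_s ≈ 3/(ζω_n): ω_n = 3/(ζ·t_s) = 3/(0.287·0.112) = 93.3 rad/s.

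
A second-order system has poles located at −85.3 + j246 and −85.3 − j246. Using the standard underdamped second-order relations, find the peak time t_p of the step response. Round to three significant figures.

t_p = π/ω_d with ω_d = 246 (the imaginary part), so t_p = 0.0128 s.

t_p ≈ 0.0128 s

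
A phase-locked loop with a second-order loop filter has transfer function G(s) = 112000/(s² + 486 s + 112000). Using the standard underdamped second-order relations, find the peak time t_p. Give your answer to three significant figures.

Comparing the denominator to s² + 2ζω_n s + ω_n²: ω_n = √112000 = 335 rad/s, and 2ζω_n = 486 so ζ = 486/(2·335) = 0.726.
The damped frequency ω_d = ω_n√(1−ζ²) = 230 rad/s. Then t_p = π/ω_d = 0.0137 s.

t_p ≈ 0.0137 s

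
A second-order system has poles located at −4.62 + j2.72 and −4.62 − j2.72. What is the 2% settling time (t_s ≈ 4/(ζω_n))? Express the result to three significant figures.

t_s ≈ 0.866 s

For poles at −σ ± jω_d, ζω_n = σ = 4.62, so t_s ≈ 4/σ = 0.866 s.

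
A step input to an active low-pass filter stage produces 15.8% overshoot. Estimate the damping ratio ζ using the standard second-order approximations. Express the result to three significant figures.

From %OS = 100·exp(−πζ/√(1−ζ²)), invert to get ζ = −ln(OS)/√(π² + ln²(OS)) with OS = 0.158.
−ln 0.158 = 1.845, so ζ = 1.845/√(π² + 3.405) = 0.506.

ζ ≈ 0.506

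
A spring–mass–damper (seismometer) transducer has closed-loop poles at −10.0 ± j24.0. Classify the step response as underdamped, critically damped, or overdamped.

underdamped

Since the poles form a complex-conjugate pair with nonzero imaginary part, the response is underdamped.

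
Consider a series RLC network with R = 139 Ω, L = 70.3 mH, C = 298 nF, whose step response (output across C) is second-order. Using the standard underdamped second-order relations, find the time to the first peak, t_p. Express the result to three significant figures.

t_p ≈ 0.000459 s

For a series RLC circuit (capacitor voltage as output), ω_n = 1/√(LC) = 1/√(70.3 mH · 298 nF) = 6910 rad/s.
ζ = (R/2)·√(C/L) = (139/2)·√(298 nF/70.3 mH) = 0.143.
ω_d = ω_n√(1−ζ²) = 6840 rad/s. t_p = π/ω_d = 0.000459 s.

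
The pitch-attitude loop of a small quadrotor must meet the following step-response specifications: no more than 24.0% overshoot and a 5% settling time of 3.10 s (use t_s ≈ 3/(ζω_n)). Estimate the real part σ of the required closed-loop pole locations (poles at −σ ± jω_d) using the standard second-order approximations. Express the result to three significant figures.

σ ≈ 0.968

The settling-time spec alone fixes σ = ζω_n = 3/t_s = 3/3.10 = 0.968.
(Overshoot then fixes ζ = 0.414 and hence ω_d = σ·√(1−ζ²)/ζ = 2.13 rad/s.)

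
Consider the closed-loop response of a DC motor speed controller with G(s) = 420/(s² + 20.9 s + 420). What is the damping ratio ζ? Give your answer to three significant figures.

Matching coefficients with s² + 2ζω_n s + ω_n² gives ω_n² = 420 ⇒ ω_n = 20.5 rad/s, and ζ = 20.9/(2ω_n) = 0.510.

ζ ≈ 0.510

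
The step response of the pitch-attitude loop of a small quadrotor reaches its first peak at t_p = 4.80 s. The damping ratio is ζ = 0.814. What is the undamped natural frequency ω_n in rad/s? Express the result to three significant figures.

ω_n ≈ 1.13 rad/s

Peak time t_p = π/ω_d, so ω_d = π/t_p = π/4.80 = 0.654 rad/s.
ω_n = ω_d/√(1−ζ²) = 0.654/√0.337 = 1.13 rad/s.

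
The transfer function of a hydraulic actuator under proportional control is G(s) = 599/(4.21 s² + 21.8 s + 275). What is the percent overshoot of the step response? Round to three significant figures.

%OS ≈ 34.6%

Dividing through by 4.21: denominator becomes s² + 5.178 s + 65.32.
So ω_n = √65.32 = 8.08 rad/s and ζ = 5.178/(2·8.08) = 0.320.
Overshoot: exp(−π·0.320/√(1−0.320²)) = 0.346, i.e. 34.6%.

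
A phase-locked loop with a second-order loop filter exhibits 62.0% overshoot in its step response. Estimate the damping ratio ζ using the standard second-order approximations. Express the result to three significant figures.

ζ = −ln(OS)/√(π² + (ln OS)²). With OS = 0.620, ln OS = −0.4780 and ζ = 0.4780/3.178 = 0.150.

ζ ≈ 0.150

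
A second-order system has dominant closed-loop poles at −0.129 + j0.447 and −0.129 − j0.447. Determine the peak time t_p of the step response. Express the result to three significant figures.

t_p = π/ω_d with ω_d = 0.447 (the imaginary part), so t_p = 7.03 s.

t_p ≈ 7.03 s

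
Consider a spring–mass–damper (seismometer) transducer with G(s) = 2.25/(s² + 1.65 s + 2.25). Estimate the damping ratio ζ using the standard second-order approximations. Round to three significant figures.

ζ ≈ 0.550

ω_n = √2.25 = 1.50 rad/s; ζ = 1.65/(2·1.50) = 0.550.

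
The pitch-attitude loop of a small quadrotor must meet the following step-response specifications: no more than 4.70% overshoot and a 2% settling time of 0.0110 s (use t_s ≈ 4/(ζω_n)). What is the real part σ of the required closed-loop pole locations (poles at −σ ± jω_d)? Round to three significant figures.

σ ≈ 364

The settling-time spec alone fixes σ = ζω_n = 4/t_s = 4/0.0110 = 364.
(Overshoot then fixes ζ = 0.697 and hence ω_d = σ·√(1−ζ²)/ζ = 374 rad/s.)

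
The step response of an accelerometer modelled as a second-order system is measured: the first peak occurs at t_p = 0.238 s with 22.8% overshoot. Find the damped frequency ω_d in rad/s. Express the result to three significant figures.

t_p = π/ω_d, so ω_d = π/0.238 = 13.2 rad/s.

ω_d ≈ 13.2 rad/s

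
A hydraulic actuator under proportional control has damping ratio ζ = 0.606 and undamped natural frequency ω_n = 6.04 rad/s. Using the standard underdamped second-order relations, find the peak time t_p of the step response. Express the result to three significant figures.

t_p ≈ 0.654 s

The damped frequency is ω_d = ω_n√(1−ζ²) = 6.04·√(1−0.367) = 4.80 rad/s.
Peak time t_p = π/ω_d = π/4.80 = 0.654 s.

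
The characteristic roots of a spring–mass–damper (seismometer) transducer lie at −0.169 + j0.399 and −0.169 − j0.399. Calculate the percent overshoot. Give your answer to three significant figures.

%OS ≈ 26.4%

With σ = 0.169, ω_d = 0.399: ω_n = √(σ²+ω_d²) = 0.433 rad/s, ζ = σ/ω_n = 0.390.
Overshoot: exp(−π·0.390/√(1−0.390²)) = 0.264, i.e. 26.4%.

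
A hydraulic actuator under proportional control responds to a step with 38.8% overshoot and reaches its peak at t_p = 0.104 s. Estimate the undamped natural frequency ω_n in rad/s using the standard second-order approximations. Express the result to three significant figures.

ω_n ≈ 31.5 rad/s

ζ from %OS: ζ = |ln 0.388|/√(π²+ln²0.388) = 0.289.
From t_p = π/ω_d, ω_d = π/0.104 = 30.2 rad/s, so ω_n = ω_d/√(1−ζ²) = 31.5 rad/s.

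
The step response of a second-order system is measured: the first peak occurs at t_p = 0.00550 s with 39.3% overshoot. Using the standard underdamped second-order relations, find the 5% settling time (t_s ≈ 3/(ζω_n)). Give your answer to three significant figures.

t_s ≈ 0.0177 s

ζ from %OS: ζ = |ln 0.393|/√(π²+ln²0.393) = 0.285.
t_p = π/ω_d ⇒ ω_d = 571 rad/s; then ω_n = ω_d/√(1−ζ²) = 596 rad/s.
t_s ≈ 3/(ζω_n) = 3/(0.285·596) = 0.0177 s.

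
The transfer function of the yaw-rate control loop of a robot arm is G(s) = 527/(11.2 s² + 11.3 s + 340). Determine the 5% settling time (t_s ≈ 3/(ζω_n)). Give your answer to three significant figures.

t_s ≈ 5.95 s

Dividing through by 11.2: denominator becomes s² + 1.009 s + 30.36.
So ω_n = √30.36 = 5.51 rad/s and ζ = 1.009/(2·5.51) = 0.0916.
t_s ≈ 3/(ζω_n) = 5.95 s.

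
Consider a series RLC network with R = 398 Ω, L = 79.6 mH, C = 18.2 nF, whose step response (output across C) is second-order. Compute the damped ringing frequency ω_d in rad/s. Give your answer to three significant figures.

For a series RLC circuit (capacitor voltage as output), ω_n = 1/√(LC) = 1/√(79.6 mH · 18.2 nF) = 26300 rad/s.
ζ = (R/2)·√(C/L) = (398/2)·√(18.2 nF/79.6 mH) = 0.0952.
The damped frequency ω_d = ω_n√(1−ζ²) = 26200 rad/s.

ω_d ≈ 26200 rad/s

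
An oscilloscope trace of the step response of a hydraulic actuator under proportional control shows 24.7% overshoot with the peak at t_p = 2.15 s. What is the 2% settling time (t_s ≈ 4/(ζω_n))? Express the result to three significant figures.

t_s ≈ 6.15 s

From the overshoot, ζ = −ln(OS)/√(π²+ln²(OS)) = 0.407.
From t_p = π/ω_d, ω_d = π/2.15 = 1.46 rad/s, so ω_n = ω_d/√(1−ζ²) = 1.60 rad/s.
t_s ≈ 4/(ζω_n) = 4/(0.407·1.60) = 6.15 s.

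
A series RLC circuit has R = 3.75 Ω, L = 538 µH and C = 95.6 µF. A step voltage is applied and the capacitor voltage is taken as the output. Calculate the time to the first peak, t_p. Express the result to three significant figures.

For a series RLC circuit (capacitor voltage as output), ω_n = 1/√(LC) = 1/√(538 µH · 95.6 µF) = 4410 rad/s.
ζ = (R/2)·√(C/L) = (3.75/2)·√(95.6 µF/538 µH) = 0.790.
The damped frequency ω_d = ω_n√(1−ζ²) = 2700 rad/s. t_p = π/ω_d = 0.00116 s.

t_p ≈ 0.00116 s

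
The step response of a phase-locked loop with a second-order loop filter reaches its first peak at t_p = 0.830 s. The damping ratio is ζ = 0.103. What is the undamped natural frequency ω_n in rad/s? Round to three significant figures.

Peak time t_p = π/ω_d, so ω_d = π/t_p = π/0.830 = 3.79 rad/s.
ω_n = ω_d/√(1−ζ²) = 3.79/√0.989 = 3.81 rad/s.

ω_n ≈ 3.81 rad/s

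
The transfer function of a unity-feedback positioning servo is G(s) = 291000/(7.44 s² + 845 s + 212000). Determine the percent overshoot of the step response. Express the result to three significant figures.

Dividing through by 7.44: denominator becomes s² + 113.6 s + 28490.
So ω_n = √28490 = 169 rad/s and ζ = 113.6/(2·169) = 0.336.
%OS = 100·exp(−πζ/√(1−ζ²)) = 32.6%.

%OS ≈ 32.6%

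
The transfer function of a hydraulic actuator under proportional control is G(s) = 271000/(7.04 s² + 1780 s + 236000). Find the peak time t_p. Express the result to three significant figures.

t_p ≈ 0.0237 s

Dividing through by 7.04: denominator becomes s² + 252.8 s + 33520.
So ω_n = √33520 = 183 rad/s and ζ = 252.8/(2·183) = 0.690.
ω_d = 183·√(1 − 0.690²) = 132 rad/s. t_p = π/ω_d = 0.0237 s.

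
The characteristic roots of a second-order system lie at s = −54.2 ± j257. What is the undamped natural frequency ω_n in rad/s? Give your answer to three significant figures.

With σ = 54.2, ω_d = 257: ω_n = √(σ²+ω_d²) = 263 rad/s, ζ = σ/ω_n = 0.206.

ω_n ≈ 263 rad/s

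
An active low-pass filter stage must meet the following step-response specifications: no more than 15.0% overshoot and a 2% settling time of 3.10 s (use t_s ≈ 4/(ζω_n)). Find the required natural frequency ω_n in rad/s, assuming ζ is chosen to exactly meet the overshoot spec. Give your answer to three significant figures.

ω_n ≈ 2.50 rad/s

ζ = −ln(OS)/√(π² + (ln OS)²). With OS = 0.150, ln OS = −1.897 and ζ = 1.897/3.670 = 0.517.
Then ω_n = 4/(ζ t_s) = 4/(0.517 × 3.10) = 2.50 rad/s.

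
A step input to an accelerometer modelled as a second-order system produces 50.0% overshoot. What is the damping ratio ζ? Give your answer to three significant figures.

ζ ≈ 0.215

ζ = −ln(OS)/√(π² + (ln OS)²). With OS = 0.500, ln OS = −0.6931 and ζ = 0.6931/3.217 = 0.215.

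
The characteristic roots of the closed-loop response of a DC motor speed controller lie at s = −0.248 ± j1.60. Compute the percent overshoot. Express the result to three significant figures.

%OS ≈ 61.4%

The poles are at −σ ± jω_d with σ = 0.248 and ω_d = 1.60, so ω_n = √(σ²+ω_d²) = 1.62 rad/s and ζ = σ/ω_n = 0.153.
Overshoot: exp(−π·0.153/√(1−0.153²)) = 0.614, i.e. 61.4%.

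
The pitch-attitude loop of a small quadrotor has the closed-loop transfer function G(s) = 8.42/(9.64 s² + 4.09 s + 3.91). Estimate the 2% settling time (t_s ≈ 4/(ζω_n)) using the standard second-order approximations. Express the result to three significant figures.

t_s ≈ 18.9 s

Dividing through by 9.64: denominator becomes s² + 0.4243 s + 0.4056.
So ω_n = √0.4056 = 0.637 rad/s and ζ = 0.4243/(2·0.637) = 0.333.
t_s ≈ 4/(ζω_n) = 18.9 s.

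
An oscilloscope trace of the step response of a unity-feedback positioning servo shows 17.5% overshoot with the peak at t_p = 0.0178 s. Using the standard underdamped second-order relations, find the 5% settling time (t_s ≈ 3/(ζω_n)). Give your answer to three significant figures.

t_s ≈ 0.0306 s

From the overshoot, ζ = −ln(OS)/√(π²+ln²(OS)) = 0.485.
From t_p = π/ω_d, ω_d = π/0.0178 = 176 rad/s, so ω_n = ω_d/√(1−ζ²) = 202 rad/s.
t_s ≈ 3/(ζω_n) = 3/(0.485·202) = 0.0306 s.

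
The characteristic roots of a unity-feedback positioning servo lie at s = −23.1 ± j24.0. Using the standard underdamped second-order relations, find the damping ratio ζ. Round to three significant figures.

ζ ≈ 0.693

The poles are at −σ ± jω_d with σ = 23.1 and ω_d = 24.0, so ω_n = √(σ²+ω_d²) = 33.3 rad/s and ζ = σ/ω_n = 0.693.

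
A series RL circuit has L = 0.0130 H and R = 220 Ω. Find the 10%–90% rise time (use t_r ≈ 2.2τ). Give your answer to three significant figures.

τ = L/R = 0.0130/220 = 0.0000591 s.
t_r ≈ 2.2τ = 0.000130 s.

t_r ≈ 0.000130 s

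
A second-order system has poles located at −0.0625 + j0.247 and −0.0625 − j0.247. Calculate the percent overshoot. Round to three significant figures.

%OS ≈ 45.2%

The poles are at −σ ± jω_d with σ = 0.0625 and ω_d = 0.247, so ω_n = √(σ²+ω_d²) = 0.255 rad/s and ζ = σ/ω_n = 0.245.
%OS = 100·exp(−πζ/√(1−ζ²)) = 45.2%.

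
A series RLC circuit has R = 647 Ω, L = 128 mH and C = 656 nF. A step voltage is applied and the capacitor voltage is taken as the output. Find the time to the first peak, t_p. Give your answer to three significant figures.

t_p ≈ 0.00134 s

For a series RLC circuit (capacitor voltage as output), ω_n = 1/√(LC) = 1/√(128 mH · 656 nF) = 3450 rad/s.
ζ = (R/2)·√(C/L) = (647/2)·√(656 nF/128 mH) = 0.732.
ω_d = 3450·√(1 − 0.732²) = 2350 rad/s. t_p = π/ω_d = 0.00134 s.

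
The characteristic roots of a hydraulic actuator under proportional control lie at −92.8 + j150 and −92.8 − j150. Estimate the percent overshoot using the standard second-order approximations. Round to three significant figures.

%OS ≈ 14.3%

The poles are at −σ ± jω_d with σ = 92.8 and ω_d = 150, so ω_n = √(σ²+ω_d²) = 176 rad/s and ζ = σ/ω_n = 0.526.
Overshoot: exp(−π·0.526/√(1−0.526²)) = 0.143, i.e. 14.3%.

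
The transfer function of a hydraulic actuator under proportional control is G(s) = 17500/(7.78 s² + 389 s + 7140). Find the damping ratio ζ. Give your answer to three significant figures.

Dividing through by 7.78: denominator becomes s² + 50.00 s + 917.7.
So ω_n = √917.7 = 30.3 rad/s and ζ = 50.00/(2·30.3) = 0.825.

ζ ≈ 0.825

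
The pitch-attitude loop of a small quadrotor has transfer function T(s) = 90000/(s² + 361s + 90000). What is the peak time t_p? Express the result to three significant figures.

t_p ≈ 0.0131 s

Comparing the denominator to s² + 2ζω_n s + ω_n²: ω_n = √90000 = 300 rad/s, and 2ζω_n = 361 so ζ = 361/(2·300) = 0.602.
The damped frequency ω_d = ω_n√(1−ζ²) = 240 rad/s. Then t_p = π/ω_d = 0.0131 s.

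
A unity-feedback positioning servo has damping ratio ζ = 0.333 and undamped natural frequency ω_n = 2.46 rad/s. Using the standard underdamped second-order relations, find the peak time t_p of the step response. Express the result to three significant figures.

t_p ≈ 1.35 s

The damped frequency is ω_d = ω_n√(1−ζ²) = 2.46·√(1−0.111) = 2.32 rad/s.
Peak time t_p = π/ω_d = π/2.32 = 1.35 s.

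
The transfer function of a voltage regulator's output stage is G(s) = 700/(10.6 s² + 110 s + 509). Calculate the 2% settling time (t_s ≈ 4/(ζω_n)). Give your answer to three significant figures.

Dividing through by 10.6: denominator becomes s² + 10.38 s + 48.02.
So ω_n = √48.02 = 6.93 rad/s and ζ = 10.38/(2·6.93) = 0.749.
t_s ≈ 4/(ζω_n) = 0.771 s.

t_s ≈ 0.771 s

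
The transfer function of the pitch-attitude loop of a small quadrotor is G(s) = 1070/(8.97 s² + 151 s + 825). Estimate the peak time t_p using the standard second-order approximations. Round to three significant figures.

t_p ≈ 0.683 s

Dividing through by 8.97: denominator becomes s² + 16.83 s + 91.97.
So ω_n = √91.97 = 9.59 rad/s and ζ = 16.83/(2·9.59) = 0.878.
ω_d = 9.59·√(1 − 0.878²) = 4.60 rad/s. t_p = π/ω_d = 0.683 s.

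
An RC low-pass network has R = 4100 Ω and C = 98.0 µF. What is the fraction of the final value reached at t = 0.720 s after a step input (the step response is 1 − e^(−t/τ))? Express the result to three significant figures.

y/y_∞ ≈ 0.833

τ = RC = 4100 × 98.0 µF = 0.402 s.
y(t)/y_∞ = 1 − e^(−t/τ) = 1 − e^(−0.720/0.402) = 1 − e^(−1.79) = 0.833.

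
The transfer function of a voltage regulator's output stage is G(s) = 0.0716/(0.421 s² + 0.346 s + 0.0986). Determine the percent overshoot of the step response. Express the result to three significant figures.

%OS ≈ 0.641%

Dividing through by 0.421: denominator becomes s² + 0.8219 s + 0.2342.
So ω_n = √0.2342 = 0.484 rad/s and ζ = 0.8219/(2·0.484) = 0.849.
Overshoot: exp(−π·0.849/√(1−0.849²)) = 0.00641, i.e. 0.641%.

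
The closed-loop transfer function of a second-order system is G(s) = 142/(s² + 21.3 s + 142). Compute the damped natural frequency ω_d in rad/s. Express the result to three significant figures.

Comparing the denominator to s² + 2ζω_n s + ω_n²: ω_n = √142 = 11.9 rad/s, and 2ζω_n = 21.3 so ζ = 21.3/(2·11.9) = 0.894.
The damped frequency ω_d = ω_n√(1−ζ²) = 5.35 rad/s.

ω_d ≈ 5.35 rad/s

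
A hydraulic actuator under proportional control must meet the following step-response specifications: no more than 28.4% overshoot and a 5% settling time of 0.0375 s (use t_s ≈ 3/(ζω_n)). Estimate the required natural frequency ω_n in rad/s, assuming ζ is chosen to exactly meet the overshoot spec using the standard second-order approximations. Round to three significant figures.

From %OS = 100·exp(−πζ/√(1−ζ²)), invert to get ζ = −ln(OS)/√(π² + ln²(OS)) with OS = 0.284.
−ln 0.284 = 1.259, so ζ = 1.259/√(π² + 1.585) = 0.372.
Then ω_n = 3/(ζ t_s) = 3/(0.372 × 0.0375) = 215 rad/s.

ω_n ≈ 215 rad/s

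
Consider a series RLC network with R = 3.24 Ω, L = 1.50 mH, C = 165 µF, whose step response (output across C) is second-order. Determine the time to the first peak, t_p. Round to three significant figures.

t_p ≈ 0.00185 s

For a series RLC circuit (capacitor voltage as output), ω_n = 1/√(LC) = 1/√(1.50 mH · 165 µF) = 2010 rad/s.
ζ = (R/2)·√(C/L) = (3.24/2)·√(165 µF/1.50 mH) = 0.537.
ω_d = 2010·√(1 − 0.537²) = 1700 rad/s. t_p = π/ω_d = 0.00185 s.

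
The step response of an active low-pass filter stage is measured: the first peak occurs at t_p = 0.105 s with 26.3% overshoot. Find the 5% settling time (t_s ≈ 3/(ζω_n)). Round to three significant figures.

t_s ≈ 0.236 s

From the overshoot, ζ = −ln(OS)/√(π²+ln²(OS)) = 0.391.
t_p = π/ω_d ⇒ ω_d = 29.9 rad/s; then ω_n = ω_d/√(1−ζ²) = 32.5 rad/s.
t_s ≈ 3/(ζω_n) = 3/(0.391·32.5) = 0.236 s.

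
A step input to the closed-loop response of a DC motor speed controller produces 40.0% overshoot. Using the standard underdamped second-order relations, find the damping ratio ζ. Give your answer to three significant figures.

ζ ≈ 0.280

From %OS = 100·exp(−πζ/√(1−ζ²)), invert to get ζ = −ln(OS)/√(π² + ln²(OS)) with OS = 0.400.
−ln 0.400 = 0.9163, so ζ = 0.9163/√(π² + 0.8396) = 0.280.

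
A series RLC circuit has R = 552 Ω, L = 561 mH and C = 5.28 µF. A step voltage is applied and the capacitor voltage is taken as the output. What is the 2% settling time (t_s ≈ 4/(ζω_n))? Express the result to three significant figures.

For a series RLC circuit (capacitor voltage as output), ω_n = 1/√(LC) = 1/√(561 mH · 5.28 µF) = 581 rad/s.
ζ = (R/2)·√(C/L) = (552/2)·√(5.28 µF/561 mH) = 0.847.
t_s ≈ 4/(ζω_n) = 0.00813 s.

t_s ≈ 0.00813 s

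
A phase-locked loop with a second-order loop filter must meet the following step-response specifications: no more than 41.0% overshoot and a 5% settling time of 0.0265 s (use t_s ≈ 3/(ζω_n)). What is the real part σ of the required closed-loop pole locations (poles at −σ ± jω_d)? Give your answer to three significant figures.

The settling-time spec alone fixes σ = ζω_n = 3/t_s = 3/0.0265 = 113.
(Overshoot then fixes ζ = 0.273 and hence ω_d = σ·√(1−ζ²)/ζ = 399 rad/s.)

σ ≈ 113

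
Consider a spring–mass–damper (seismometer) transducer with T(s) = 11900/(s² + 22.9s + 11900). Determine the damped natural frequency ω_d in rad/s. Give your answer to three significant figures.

ω_d ≈ 108 rad/s

Matching coefficients with s² + 2ζω_n s + ω_n² gives ω_n² = 11900 ⇒ ω_n = 109 rad/s, and ζ = 22.9/(2ω_n) = 0.105.
ω_d = ω_n√(1−ζ²) = 108 rad/s.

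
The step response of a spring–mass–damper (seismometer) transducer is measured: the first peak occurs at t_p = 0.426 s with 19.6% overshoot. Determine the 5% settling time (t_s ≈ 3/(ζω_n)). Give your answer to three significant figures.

t_s ≈ 0.784 s

From the overshoot, ζ = −ln(OS)/√(π²+ln²(OS)) = 0.460.
t_p = π/ω_d ⇒ ω_d = 7.37 rad/s; then ω_n = ω_d/√(1−ζ²) = 8.31 rad/s.
t_s ≈ 3/(ζω_n) = 3/(0.460·8.31) = 0.784 s.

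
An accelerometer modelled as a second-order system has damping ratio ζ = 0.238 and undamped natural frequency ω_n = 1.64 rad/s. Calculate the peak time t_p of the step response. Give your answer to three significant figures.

The damped frequency is ω_d = ω_n√(1−ζ²) = 1.64·√(1−0.0566) = 1.59 rad/s.
Peak time t_p = π/ω_d = π/1.59 = 1.97 s.

t_p ≈ 1.97 s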